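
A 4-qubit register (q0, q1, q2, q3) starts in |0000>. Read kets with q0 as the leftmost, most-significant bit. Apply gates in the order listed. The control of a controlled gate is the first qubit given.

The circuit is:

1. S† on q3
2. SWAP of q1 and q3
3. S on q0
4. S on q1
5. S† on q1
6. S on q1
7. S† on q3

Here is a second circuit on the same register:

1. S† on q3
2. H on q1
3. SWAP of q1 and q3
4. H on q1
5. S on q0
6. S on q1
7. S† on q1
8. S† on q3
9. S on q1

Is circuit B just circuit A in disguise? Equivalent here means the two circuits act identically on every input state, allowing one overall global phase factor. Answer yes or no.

No — the two circuits implement different unitaries, even allowing a global phase.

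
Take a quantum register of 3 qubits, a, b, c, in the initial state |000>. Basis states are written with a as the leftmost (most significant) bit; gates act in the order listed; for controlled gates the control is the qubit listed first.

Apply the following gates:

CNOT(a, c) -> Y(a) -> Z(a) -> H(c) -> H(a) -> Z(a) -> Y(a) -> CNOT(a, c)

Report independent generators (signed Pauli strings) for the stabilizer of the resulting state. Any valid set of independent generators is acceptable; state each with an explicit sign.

The final state is stabilized by the group generated by -XII, +IIX, +IZI; other independent generating sets are equally valid.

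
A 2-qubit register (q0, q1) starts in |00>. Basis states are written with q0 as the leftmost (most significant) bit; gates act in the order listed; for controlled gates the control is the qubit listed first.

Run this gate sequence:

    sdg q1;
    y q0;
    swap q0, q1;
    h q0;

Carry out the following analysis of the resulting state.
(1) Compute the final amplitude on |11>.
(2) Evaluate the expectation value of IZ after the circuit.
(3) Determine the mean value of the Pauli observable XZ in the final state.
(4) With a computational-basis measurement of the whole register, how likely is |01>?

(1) The final state's coefficient on |11> equals sqrt(2)*I/2.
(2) The observable IZ averages to -1.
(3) The observable XZ averages to -1.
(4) The probability of measuring |01> is 1/2.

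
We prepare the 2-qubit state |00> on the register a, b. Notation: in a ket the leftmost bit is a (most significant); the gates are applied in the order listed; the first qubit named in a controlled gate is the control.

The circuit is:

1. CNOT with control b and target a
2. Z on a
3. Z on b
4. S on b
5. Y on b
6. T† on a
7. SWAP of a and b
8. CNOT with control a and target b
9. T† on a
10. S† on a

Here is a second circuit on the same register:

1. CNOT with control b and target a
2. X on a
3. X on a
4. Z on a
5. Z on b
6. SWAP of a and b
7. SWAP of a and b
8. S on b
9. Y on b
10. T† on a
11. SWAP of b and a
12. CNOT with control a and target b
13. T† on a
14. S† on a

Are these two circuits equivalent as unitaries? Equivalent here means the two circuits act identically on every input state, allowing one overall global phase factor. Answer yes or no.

Yes: on every input state the two circuits agree up to one overall phase factor.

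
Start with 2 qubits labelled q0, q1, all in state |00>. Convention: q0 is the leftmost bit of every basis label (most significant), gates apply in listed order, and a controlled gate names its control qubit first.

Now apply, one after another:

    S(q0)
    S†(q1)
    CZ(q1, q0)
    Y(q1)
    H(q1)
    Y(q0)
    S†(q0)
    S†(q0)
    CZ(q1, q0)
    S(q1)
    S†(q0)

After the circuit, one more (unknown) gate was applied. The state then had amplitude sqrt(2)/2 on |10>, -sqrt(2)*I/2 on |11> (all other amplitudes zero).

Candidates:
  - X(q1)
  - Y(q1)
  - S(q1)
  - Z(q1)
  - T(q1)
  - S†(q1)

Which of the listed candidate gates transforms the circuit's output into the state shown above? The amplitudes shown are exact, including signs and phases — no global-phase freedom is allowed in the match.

The unique candidate consistent with the amplitudes is X(q1).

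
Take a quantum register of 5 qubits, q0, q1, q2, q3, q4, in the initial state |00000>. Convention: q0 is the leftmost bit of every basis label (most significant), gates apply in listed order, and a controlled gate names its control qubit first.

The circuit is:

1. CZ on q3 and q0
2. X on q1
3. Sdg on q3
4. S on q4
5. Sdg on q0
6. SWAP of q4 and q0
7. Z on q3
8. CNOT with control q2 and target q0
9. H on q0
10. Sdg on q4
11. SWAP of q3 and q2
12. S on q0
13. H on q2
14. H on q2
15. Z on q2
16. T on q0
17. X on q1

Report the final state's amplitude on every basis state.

After the circuit, the state carries amplitude sqrt(2)/2 on |00000>, sqrt(2)*exp(3*I*pi/4)/2 on |10000>, and 0 on every other basis state.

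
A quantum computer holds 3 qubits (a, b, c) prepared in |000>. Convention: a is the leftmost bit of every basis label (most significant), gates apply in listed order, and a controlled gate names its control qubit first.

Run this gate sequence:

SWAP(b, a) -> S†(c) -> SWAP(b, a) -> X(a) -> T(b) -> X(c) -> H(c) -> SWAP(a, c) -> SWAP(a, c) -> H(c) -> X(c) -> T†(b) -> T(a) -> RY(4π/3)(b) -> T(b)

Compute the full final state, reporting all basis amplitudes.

The final amplitudes are -exp(I*pi/4)/2 on |100>, sqrt(3)*I/2 on |110>, and 0 on every other basis state.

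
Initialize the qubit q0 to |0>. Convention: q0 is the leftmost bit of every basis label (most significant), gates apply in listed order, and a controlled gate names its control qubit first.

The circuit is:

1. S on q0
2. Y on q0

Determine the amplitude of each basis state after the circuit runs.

The resulting statevector has amplitude 0 on |0>, I on |1>.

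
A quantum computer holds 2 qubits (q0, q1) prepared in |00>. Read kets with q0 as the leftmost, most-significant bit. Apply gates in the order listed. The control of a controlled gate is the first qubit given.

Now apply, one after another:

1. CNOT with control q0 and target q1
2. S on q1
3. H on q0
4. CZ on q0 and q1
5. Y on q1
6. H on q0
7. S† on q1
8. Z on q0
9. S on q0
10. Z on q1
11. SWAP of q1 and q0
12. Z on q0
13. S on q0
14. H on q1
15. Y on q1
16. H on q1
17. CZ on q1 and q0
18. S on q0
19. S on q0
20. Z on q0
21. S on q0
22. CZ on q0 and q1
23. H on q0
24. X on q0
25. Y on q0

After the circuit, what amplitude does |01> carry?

|01> carries amplitude sqrt(2)/2 in the final state.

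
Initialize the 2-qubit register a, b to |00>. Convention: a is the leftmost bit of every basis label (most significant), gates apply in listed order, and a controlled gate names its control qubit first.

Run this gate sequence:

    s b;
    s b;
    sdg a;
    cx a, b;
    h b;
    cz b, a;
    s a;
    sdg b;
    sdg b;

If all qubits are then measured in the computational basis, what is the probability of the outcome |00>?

Outcome |00> occurs with probability 1/2.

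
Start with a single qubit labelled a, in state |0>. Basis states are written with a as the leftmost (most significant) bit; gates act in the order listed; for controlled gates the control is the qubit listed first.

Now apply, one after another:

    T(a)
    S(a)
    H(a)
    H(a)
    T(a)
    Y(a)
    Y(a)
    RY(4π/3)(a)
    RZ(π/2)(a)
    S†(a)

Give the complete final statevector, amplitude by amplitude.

After the circuit, the state carries amplitude exp(3*I*pi/4)/2 on |0>, -sqrt(3)*exp(3*I*pi/4)/2 on |1>. Key observation: steps 3-4 multiply out to the identity, so the circuit reduces to the remaining gates.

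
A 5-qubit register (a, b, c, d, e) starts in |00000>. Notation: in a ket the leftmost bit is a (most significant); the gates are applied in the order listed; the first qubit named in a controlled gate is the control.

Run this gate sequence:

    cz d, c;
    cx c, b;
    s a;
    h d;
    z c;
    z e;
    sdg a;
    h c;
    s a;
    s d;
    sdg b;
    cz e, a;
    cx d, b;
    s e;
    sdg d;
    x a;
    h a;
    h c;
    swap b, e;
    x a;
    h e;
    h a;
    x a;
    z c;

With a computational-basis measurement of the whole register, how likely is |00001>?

Outcome |00001> occurs with probability 1/4.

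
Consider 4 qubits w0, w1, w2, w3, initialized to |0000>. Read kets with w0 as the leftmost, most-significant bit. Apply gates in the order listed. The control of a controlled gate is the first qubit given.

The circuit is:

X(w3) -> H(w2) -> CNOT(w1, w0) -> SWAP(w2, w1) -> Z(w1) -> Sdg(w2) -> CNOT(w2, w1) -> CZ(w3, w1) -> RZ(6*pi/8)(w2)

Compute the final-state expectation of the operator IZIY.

The expectation value of IZIY is 0.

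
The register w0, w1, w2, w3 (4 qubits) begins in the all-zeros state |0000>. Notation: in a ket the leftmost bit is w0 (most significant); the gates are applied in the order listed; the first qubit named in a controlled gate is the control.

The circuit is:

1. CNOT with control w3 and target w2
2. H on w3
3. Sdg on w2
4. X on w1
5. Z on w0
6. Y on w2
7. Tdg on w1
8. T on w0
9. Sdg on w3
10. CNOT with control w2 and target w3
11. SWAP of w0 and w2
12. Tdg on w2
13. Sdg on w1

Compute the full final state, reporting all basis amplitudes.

After the circuit, the state carries amplitude -sqrt(2)*exp(I*pi/4)/2 on |1100>, -sqrt(2)*exp(3*I*pi/4)/2 on |1101>, and 0 on every other basis state.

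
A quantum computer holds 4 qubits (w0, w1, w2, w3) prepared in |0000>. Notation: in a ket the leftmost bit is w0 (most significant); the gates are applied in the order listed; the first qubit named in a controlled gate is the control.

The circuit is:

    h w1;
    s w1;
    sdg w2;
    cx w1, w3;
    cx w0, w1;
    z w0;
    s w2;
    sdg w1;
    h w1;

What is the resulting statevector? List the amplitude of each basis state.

The final amplitudes are 1/2 on |0000>, 1/2 on |0001>, 1/2 on |0100>, -1/2 on |0101>, and 0 on every other basis state.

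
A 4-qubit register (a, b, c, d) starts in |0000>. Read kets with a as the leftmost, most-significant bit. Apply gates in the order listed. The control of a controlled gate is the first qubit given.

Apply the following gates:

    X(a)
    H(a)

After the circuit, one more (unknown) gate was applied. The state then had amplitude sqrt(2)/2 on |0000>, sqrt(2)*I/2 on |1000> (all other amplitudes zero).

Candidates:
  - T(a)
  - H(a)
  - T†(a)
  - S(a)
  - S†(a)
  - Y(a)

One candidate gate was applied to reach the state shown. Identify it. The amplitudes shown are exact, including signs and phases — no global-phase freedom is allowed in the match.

The applied gate was S†(a).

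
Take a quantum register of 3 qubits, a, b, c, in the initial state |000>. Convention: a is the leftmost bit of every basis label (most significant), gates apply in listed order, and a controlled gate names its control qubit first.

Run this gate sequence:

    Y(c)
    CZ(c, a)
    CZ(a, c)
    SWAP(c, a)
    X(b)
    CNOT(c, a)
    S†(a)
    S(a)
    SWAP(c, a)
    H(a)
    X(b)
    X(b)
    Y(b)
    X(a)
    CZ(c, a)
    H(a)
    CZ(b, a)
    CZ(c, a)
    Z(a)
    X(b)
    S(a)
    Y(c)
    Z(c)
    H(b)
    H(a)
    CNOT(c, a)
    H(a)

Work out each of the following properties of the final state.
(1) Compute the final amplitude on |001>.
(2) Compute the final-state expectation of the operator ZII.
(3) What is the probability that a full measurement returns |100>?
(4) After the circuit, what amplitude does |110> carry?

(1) The final state's coefficient on |001> equals 0.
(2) The observable ZII averages to -1.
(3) The probability of measuring |100> is 1/2.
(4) |110> carries amplitude -sqrt(2)/2 in the final state.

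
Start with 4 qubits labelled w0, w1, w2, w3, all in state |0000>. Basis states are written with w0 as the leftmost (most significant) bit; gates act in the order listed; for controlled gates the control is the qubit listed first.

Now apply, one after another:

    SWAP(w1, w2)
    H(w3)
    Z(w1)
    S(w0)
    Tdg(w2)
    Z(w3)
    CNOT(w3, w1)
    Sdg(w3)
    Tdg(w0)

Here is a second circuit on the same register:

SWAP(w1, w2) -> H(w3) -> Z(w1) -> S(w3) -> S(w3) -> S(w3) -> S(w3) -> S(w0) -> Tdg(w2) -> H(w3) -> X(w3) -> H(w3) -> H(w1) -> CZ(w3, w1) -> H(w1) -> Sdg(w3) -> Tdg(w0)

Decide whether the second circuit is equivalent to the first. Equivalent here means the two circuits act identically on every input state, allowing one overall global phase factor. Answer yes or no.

Yes: on every input state the two circuits agree up to one overall phase factor.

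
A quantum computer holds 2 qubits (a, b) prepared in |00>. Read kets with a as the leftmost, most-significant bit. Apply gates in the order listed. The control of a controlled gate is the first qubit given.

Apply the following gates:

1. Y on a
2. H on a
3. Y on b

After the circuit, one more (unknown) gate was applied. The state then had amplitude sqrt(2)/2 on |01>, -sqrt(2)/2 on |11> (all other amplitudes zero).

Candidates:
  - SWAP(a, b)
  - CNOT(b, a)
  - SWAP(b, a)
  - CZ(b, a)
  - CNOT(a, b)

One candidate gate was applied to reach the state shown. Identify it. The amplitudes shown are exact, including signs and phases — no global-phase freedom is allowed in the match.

The unique candidate consistent with the amplitudes is CNOT(b, a).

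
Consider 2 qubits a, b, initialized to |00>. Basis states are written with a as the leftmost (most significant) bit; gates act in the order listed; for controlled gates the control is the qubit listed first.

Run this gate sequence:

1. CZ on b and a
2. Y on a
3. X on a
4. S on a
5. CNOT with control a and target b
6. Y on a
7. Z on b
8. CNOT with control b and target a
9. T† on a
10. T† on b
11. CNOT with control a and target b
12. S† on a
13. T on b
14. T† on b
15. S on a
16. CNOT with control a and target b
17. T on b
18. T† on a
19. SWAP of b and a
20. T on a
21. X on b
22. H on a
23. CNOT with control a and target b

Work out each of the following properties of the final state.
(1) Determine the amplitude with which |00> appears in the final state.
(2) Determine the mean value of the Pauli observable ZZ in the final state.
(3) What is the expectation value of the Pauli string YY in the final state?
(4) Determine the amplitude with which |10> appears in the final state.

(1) The final state's coefficient on |00> equals sqrt(2)*I/2. Key observation: gates 10-17 undo each other exactly, leaving only the rest of the circuit to track.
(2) The expectation value of ZZ is 1.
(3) The expectation value of YY is -1.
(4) The amplitude on |10> is 0.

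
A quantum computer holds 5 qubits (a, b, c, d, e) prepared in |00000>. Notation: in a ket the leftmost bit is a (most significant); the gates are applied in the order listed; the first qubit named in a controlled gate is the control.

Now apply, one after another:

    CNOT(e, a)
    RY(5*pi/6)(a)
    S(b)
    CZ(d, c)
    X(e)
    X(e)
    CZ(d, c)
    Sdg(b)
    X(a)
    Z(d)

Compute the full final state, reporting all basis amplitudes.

The resulting statevector has amplitude sqrt(2)/4 + sqrt(6)/4 on |00000>, -sqrt(2)/4 + sqrt(6)/4 on |10000>, and 0 on every other basis state. Key observation: steps 3-8 multiply out to the identity, so the circuit reduces to the remaining gates.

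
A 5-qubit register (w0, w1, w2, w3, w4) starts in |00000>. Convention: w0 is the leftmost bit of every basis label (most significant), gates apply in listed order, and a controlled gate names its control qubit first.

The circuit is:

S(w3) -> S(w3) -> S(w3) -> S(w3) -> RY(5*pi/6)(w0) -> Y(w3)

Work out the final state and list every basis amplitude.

The final amplitudes are I*(-sqrt(2) + sqrt(6))/4 on |00010>, I*(sqrt(2) + sqrt(6))/4 on |10010>, and 0 on every other basis state. Key observation: gates 1-4 undo each other exactly, leaving only the rest of the circuit to track.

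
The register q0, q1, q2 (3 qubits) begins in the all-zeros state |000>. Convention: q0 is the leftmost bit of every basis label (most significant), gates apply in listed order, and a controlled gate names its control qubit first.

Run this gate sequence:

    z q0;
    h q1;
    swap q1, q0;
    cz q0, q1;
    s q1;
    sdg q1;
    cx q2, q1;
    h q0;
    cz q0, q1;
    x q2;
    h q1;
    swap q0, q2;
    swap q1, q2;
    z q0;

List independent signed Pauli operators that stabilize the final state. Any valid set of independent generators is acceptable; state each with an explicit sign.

One valid set of independent stabilizer generators is +IIX, -ZII, +IZI (any independent generating set of the same group is equally correct).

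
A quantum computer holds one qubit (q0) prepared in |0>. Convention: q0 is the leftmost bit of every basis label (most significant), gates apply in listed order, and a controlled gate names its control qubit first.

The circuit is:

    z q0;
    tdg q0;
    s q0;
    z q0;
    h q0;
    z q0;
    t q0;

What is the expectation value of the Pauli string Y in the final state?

The observable Y averages to -sqrt(2)/2.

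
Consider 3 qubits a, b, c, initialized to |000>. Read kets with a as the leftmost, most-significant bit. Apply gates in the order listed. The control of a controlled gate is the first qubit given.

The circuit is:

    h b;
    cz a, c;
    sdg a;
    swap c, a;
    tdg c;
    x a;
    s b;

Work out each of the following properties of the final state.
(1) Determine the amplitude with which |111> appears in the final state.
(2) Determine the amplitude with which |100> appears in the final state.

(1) The final state's coefficient on |111> equals 0.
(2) |100> carries amplitude sqrt(2)/2 in the final state.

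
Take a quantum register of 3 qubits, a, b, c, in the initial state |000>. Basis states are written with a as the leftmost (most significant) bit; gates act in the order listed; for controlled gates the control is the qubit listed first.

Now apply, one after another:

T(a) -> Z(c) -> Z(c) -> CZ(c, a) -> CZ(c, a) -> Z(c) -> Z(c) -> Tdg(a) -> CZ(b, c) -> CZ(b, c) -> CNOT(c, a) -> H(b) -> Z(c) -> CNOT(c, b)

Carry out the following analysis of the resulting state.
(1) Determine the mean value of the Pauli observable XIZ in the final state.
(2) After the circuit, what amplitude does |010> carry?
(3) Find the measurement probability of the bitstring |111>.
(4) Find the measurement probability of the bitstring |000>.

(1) The expectation value of XIZ is 0. Key observation: steps 1-8 multiply out to the identity, so the circuit reduces to the remaining gates.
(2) |010> carries amplitude sqrt(2)/2 in the final state.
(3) Outcome |111> occurs with probability 0.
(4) The probability of measuring |000> is 1/2.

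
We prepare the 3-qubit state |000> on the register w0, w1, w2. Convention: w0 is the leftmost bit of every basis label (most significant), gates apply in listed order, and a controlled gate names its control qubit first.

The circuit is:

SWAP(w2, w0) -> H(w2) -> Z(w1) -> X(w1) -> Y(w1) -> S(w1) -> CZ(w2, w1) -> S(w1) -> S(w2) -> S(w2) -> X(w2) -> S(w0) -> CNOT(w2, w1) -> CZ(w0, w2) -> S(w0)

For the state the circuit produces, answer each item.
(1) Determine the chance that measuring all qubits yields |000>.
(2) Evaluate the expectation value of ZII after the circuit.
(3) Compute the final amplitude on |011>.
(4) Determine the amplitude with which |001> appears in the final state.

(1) A full measurement returns |000> with probability 1/2.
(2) The expectation value of ZII is 1.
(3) The amplitude on |011> is -sqrt(2)*I/2.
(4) The amplitude on |001> is 0.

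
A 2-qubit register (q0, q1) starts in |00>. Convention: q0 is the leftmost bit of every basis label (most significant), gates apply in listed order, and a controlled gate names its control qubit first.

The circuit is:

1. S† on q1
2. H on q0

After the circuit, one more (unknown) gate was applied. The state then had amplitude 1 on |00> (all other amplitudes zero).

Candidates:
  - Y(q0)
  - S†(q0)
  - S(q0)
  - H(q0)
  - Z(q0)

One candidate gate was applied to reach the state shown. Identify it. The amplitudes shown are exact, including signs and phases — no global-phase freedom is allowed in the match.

The unique candidate consistent with the amplitudes is H(q0).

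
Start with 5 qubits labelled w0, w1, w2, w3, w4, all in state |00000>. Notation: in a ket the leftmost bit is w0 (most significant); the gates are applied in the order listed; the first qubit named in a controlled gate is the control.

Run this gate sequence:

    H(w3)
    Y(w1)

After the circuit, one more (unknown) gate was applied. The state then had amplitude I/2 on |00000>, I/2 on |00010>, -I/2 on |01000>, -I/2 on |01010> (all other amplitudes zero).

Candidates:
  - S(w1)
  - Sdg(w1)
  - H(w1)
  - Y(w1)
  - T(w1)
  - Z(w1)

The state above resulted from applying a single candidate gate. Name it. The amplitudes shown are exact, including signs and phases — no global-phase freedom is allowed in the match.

The unique candidate consistent with the amplitudes is H(w1).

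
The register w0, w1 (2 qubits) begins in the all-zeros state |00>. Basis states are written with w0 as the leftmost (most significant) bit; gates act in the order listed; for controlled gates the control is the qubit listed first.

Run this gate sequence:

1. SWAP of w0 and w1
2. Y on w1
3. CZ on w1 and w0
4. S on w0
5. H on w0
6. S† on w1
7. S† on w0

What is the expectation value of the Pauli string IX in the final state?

The expectation value of IX is 0.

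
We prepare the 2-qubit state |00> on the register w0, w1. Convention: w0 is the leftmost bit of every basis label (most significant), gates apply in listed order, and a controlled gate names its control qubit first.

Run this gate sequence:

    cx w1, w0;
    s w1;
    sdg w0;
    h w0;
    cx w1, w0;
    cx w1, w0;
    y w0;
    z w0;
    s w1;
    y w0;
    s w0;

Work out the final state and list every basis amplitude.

After the circuit, the state carries amplitude -sqrt(2)/2 on |00>, 0 on |01>, sqrt(2)*I/2 on |10>, 0 on |11>.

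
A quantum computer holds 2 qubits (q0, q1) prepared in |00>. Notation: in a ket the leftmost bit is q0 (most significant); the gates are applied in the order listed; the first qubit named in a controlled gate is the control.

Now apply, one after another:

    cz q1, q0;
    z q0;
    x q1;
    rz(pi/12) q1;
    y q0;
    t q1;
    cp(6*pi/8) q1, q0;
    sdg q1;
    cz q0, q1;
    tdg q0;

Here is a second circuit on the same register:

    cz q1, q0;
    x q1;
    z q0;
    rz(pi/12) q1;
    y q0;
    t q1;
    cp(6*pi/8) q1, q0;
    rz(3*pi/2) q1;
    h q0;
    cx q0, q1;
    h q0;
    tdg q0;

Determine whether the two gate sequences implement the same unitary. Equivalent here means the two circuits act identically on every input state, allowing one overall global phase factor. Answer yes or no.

No, they are not equivalent — no single phase factor reconciles the two unitaries.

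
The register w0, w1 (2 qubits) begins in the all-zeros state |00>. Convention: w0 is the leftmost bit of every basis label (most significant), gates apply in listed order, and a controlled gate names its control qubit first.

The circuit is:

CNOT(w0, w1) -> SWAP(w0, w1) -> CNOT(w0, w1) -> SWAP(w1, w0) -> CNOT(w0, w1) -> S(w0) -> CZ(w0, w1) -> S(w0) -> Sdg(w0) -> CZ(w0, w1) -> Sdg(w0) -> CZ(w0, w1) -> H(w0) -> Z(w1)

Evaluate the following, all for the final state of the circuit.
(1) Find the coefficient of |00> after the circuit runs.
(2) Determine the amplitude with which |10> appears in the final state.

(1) |00> carries amplitude sqrt(2)/2 in the final state. Key observation: steps 6-11 multiply out to the identity, so the circuit reduces to the remaining gates.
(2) The final state's coefficient on |10> equals sqrt(2)/2.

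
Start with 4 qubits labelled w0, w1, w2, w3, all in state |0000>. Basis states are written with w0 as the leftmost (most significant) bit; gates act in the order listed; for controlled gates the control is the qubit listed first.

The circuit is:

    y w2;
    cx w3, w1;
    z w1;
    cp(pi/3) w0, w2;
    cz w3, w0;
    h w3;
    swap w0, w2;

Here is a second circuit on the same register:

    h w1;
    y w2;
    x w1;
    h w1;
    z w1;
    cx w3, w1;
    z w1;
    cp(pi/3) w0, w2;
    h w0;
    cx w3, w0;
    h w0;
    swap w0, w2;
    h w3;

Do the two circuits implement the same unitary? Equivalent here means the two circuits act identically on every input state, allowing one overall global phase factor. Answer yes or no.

Yes, they are equivalent — the unitaries differ by at most a global phase.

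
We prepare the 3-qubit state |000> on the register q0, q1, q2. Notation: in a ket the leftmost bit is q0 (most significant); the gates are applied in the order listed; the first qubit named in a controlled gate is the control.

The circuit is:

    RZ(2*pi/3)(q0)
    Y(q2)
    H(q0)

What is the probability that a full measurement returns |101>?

Outcome |101> occurs with probability 1/2.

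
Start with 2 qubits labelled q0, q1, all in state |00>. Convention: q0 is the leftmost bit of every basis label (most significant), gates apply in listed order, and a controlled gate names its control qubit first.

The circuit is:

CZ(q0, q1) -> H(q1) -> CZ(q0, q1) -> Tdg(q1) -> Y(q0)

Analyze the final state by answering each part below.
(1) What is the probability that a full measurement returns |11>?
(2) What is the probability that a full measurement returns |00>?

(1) The probability of measuring |11> is 1/2.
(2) The probability of measuring |00> is 0.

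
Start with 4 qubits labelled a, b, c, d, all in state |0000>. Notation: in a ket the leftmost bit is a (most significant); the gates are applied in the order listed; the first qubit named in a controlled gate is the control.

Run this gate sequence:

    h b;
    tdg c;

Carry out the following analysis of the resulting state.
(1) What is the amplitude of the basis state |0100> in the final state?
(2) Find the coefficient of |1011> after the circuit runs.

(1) The final state's coefficient on |0100> equals sqrt(2)/2.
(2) |1011> carries amplitude 0 in the final state.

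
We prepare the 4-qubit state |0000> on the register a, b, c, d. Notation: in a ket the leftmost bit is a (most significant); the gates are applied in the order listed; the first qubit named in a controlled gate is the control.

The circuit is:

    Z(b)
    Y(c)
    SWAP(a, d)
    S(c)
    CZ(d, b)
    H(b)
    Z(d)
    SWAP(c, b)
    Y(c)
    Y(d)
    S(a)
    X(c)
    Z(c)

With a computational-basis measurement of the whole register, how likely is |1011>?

The probability of measuring |1011> is 0.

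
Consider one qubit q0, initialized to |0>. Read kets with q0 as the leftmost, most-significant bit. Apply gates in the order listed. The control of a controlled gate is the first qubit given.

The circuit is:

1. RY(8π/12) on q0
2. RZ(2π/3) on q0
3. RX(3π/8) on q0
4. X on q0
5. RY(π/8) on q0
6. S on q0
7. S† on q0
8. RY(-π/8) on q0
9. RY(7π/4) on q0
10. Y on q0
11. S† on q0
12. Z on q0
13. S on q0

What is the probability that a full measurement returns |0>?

The probability of measuring |0> is -sqrt(2)*cos(pi/16)**4*cos(3*pi/16)**2/8 - sqrt(2)*sin(pi/16)**2*cos(pi/16)**2*cos(3*pi/16)**2/4 - sqrt(2)*sin(pi/16)**4*cos(3*pi/16)**2/8 + sqrt(2)*sin(pi/16)**4*sin(3*pi/16)**2/8 + sin(pi/16)**4*sin(3*pi/16)**2/2 + sin(pi/16)**4*cos(3*pi/16)**2/2 + sqrt(2)*sin(pi/16)**2*sin(3*pi/16)**2*cos(pi/16)**2/4 + sin(pi/16)**2*sin(3*pi/16)**2*cos(pi/16)**2 + sin(pi/16)**2*cos(pi/16)**2*cos(3*pi/16)**2 + sqrt(2)*sin(3*pi/16)**2*cos(pi/16)**4/8 + sin(3*pi/16)**2*cos(pi/16)**4/2 + cos(pi/16)**4*cos(3*pi/16)**2/2 - sqrt(3)*sqrt(1/2 - sqrt(2)/4)*sqrt(sqrt(2)/4 + 1/2)*exp(2*I*pi/3)*cos(pi/16)**4*cos(3*pi/16)**2/4 + sqrt(6)*I*exp(-2*I*pi/3)*sin(3*pi/16)*cos(pi/16)**4*cos(3*pi/16)/8 - sqrt(3)*sqrt(1/2 - sqrt(2)/4)*sqrt(sqrt(2)/4 + 1/2)*exp(2*I*pi/3)*sin(3*pi/16)**2*cos(pi/16)**4/4 - sqrt(3)*sqrt(1/2 - sqrt(2)/4)*sqrt(sqrt(2)/4 + 1/2)*exp(2*I*pi/3)*sin(pi/16)**2*cos(pi/16)**2*cos(3*pi/16)**2/2 + sqrt(6)*I*exp(-2*I*pi/3)*sin(pi/16)**2*sin(3*pi/16)*cos(pi/16)**2*cos(3*pi/16)/4 - sqrt(3)*sqrt(1/2 - sqrt(2)/4)*sqrt(sqrt(2)/4 + 1/2)*exp(2*I*pi/3)*sin(pi/16)**2*sin(3*pi/16)**2*cos(pi/16)**2/2 - sqrt(3)*sqrt(1/2 - sqrt(2)/4)*sqrt(sqrt(2)/4 + 1/2)*exp(2*I*pi/3)*sin(pi/16)**4*cos(3*pi/16)**2/4 + sqrt(6)*I*exp(-2*I*pi/3)*sin(pi/16)**4*sin(3*pi/16)*cos(3*pi/16)/8 - sqrt(3)*sqrt(1/2 - sqrt(2)/4)*sqrt(sqrt(2)/4 + 1/2)*exp(2*I*pi/3)*sin(pi/16)**4*sin(3*pi/16)**2/4 - sqrt(3)*sqrt(1/2 - sqrt(2)/4)*sqrt(sqrt(2)/4 + 1/2)*exp(-2*I*pi/3)*sin(pi/16)**4*sin(3*pi/16)**2/4 - sqrt(6)*I*exp(2*I*pi/3)*sin(pi/16)**4*sin(3*pi/16)*cos(3*pi/16)/8 - sqrt(3)*sqrt(1/2 - sqrt(2)/4)*sqrt(sqrt(2)/4 + 1/2)*exp(-2*I*pi/3)*sin(pi/16)**4*cos(3*pi/16)**2/4 - sqrt(3)*sqrt(1/2 - sqrt(2)/4)*sqrt(sqrt(2)/4 + 1/2)*exp(-2*I*pi/3)*sin(pi/16)**2*sin(3*pi/16)**2*cos(pi/16)**2/2 - sqrt(6)*I*exp(2*I*pi/3)*sin(pi/16)**2*sin(3*pi/16)*cos(pi/16)**2*cos(3*pi/16)/4 - sqrt(3)*sqrt(1/2 - sqrt(2)/4)*sqrt(sqrt(2)/4 + 1/2)*exp(-2*I*pi/3)*sin(pi/16)**2*cos(pi/16)**2*cos(3*pi/16)**2/2 - sqrt(3)*sqrt(1/2 - sqrt(2)/4)*sqrt(sqrt(2)/4 + 1/2)*exp(-2*I*pi/3)*sin(3*pi/16)**2*cos(pi/16)**4/4 - sqrt(6)*I*exp(2*I*pi/3)*sin(3*pi/16)*cos(pi/16)**4*cos(3*pi/16)/8 - sqrt(3)*sqrt(1/2 - sqrt(2)/4)*sqrt(sqrt(2)/4 + 1/2)*exp(-2*I*pi/3)*cos(pi/16)**4*cos(3*pi/16)**2/4.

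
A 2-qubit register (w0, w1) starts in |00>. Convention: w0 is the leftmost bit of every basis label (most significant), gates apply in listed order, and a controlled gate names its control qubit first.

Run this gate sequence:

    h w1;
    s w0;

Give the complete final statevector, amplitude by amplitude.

The final amplitudes are sqrt(2)/2 on |00>, sqrt(2)/2 on |01>, 0 on |10>, 0 on |11>.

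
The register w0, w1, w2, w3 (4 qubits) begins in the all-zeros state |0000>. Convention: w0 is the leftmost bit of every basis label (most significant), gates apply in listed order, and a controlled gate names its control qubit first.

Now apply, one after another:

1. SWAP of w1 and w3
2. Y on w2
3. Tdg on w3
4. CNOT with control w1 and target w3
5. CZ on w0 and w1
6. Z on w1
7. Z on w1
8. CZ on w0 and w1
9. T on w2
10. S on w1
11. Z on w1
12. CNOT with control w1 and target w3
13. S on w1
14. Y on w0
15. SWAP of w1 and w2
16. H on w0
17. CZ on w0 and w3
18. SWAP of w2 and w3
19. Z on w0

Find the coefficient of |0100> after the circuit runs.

The amplitude on |0100> is -sqrt(2)*exp(I*pi/4)/2. Key observation: steps 5-8 multiply out to the identity, so the circuit reduces to the remaining gates.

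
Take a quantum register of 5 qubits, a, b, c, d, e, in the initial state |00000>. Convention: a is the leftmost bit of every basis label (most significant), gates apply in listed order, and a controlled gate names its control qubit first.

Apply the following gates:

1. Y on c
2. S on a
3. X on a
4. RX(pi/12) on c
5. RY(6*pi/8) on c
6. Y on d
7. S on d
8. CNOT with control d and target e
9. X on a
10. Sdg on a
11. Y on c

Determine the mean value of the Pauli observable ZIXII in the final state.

The observable ZIXII averages to 1/4 + sqrt(3)/4.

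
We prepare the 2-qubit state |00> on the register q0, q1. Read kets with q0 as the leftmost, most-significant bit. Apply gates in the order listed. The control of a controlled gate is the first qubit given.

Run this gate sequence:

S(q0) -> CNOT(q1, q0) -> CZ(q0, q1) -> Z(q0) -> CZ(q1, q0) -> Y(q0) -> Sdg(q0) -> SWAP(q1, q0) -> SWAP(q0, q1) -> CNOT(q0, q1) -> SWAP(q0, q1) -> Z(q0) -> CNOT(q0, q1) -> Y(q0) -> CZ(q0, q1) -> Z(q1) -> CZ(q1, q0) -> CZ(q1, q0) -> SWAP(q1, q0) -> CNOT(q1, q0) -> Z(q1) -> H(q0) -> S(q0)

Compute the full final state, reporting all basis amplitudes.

The resulting statevector has amplitude sqrt(2)*I/2 on |00>, 0 on |01>, -sqrt(2)/2 on |10>, 0 on |11>.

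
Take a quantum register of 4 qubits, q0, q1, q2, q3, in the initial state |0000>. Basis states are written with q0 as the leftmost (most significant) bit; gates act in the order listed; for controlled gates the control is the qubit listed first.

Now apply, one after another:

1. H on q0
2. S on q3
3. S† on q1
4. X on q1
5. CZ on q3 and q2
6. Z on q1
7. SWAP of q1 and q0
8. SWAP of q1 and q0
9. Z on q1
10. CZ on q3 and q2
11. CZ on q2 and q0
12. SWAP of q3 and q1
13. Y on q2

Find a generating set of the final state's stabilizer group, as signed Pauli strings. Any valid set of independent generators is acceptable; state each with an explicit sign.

One valid set of independent stabilizer generators is +XIII, +IZII, -IIZI, -IIIZ (any independent generating set of the same group is equally correct). Key observation: the block from step 5 through step 10 cancels to the identity and can be dropped.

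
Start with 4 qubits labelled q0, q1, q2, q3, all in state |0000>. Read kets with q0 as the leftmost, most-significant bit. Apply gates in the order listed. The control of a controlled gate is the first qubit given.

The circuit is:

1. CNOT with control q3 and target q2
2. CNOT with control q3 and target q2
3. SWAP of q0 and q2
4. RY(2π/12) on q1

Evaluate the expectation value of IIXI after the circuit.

In the final state, IIXI has expectation 0. Key observation: steps 1-2 multiply out to the identity, so the circuit reduces to the remaining gates.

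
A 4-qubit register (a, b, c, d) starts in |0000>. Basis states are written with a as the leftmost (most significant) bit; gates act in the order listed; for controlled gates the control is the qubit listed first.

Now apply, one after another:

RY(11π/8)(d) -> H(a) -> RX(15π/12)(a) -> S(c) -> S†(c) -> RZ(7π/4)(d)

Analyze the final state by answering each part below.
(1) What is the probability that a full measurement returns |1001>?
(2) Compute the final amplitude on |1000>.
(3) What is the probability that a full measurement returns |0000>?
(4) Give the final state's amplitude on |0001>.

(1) The probability of measuring |1001> is sqrt(2 - sqrt(2))/8 + 1/4. Key observation: the block from step 4 through step 5 cancels to the identity and can be dropped.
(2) |1000> carries amplitude sqrt(2)*I*sqrt(sqrt(2)/4 + 1/2)*exp(-7*I*pi/8)*cos(5*pi/16)/2 + sqrt(2)*sqrt(1/2 - sqrt(2)/4)*exp(-7*I*pi/8)*cos(5*pi/16)/2 in the final state.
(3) A full measurement returns |0000> with probability 1/4 - sqrt(2 - sqrt(2))/8.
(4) The final state's coefficient on |0001> equals -sqrt(2)*sqrt(1/2 - sqrt(2)/4)*exp(7*I*pi/8)*sin(5*pi/16)/2 - sqrt(2)*I*sqrt(sqrt(2)/4 + 1/2)*exp(7*I*pi/8)*sin(5*pi/16)/2.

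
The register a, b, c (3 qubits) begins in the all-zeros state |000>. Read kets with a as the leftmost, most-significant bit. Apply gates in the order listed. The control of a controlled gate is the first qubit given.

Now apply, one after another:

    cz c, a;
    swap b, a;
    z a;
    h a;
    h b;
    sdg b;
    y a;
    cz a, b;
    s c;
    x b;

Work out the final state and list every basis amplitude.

The final amplitudes are -1/2 on |000>, 0 on |001>, -I/2 on |010>, 0 on |011>, -1/2 on |100>, 0 on |101>, I/2 on |110>, 0 on |111>.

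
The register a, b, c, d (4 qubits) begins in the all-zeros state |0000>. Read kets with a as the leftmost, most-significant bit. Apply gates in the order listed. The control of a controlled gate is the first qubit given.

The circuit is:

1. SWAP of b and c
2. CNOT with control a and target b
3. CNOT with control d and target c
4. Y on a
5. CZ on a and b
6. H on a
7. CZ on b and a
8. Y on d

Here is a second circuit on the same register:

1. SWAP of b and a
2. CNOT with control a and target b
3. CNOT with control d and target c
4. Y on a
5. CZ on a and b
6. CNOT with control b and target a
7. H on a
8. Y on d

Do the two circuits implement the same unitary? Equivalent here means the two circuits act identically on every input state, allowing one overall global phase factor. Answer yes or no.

No, they are not equivalent — no single phase factor reconciles the two unitaries.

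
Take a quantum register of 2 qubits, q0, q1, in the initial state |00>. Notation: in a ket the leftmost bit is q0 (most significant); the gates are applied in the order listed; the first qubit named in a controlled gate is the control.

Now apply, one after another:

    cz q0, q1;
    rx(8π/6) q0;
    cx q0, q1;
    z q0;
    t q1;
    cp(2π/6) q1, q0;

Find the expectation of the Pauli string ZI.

The observable ZI averages to -1/2.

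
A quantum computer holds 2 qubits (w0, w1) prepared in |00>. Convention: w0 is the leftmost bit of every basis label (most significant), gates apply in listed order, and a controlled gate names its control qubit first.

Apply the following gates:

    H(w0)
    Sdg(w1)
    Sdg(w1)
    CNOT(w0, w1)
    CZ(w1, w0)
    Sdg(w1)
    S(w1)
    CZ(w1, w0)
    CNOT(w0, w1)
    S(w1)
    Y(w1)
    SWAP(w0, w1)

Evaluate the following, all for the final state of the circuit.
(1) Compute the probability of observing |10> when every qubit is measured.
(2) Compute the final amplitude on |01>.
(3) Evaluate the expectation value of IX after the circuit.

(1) The probability of measuring |10> is 1/2. Key observation: steps 3-10 multiply out to the identity, so the circuit reduces to the remaining gates.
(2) The amplitude on |01> is 0.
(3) The expectation value of IX is 1.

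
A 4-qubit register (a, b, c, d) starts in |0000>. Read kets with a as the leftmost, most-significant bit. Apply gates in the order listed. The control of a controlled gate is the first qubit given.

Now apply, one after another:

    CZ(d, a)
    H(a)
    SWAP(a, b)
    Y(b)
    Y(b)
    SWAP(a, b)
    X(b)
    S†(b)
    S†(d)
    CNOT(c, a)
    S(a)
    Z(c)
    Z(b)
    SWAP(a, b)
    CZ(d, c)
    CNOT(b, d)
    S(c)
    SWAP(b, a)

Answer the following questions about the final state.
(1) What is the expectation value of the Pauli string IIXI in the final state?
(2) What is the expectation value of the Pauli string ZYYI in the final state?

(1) The expectation value of IIXI is 0. Key observation: the block from step 3 through step 6 cancels to the identity and can be dropped.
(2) In the final state, ZYYI has expectation 0.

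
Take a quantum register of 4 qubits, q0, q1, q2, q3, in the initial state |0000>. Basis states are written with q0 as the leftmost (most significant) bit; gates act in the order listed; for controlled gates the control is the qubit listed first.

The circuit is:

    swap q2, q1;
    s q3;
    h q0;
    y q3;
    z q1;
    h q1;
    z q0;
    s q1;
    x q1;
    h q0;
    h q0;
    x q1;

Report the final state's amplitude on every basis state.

The resulting statevector has amplitude I/2 on |0001>, -1/2 on |0101>, -I/2 on |1001>, 1/2 on |1101>, and 0 on every other basis state. Key observation: steps 9-12 multiply out to the identity, so the circuit reduces to the remaining gates.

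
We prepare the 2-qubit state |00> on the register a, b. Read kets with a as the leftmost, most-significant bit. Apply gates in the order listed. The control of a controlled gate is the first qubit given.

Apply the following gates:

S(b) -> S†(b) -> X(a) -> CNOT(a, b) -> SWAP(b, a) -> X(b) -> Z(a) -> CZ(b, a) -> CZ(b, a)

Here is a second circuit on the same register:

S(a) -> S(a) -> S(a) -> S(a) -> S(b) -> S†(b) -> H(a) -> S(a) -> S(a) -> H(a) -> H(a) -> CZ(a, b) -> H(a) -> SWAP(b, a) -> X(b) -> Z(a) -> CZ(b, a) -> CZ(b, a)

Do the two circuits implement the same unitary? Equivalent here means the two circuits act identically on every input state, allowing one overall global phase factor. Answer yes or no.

No, they are not equivalent — no single phase factor reconciles the two unitaries.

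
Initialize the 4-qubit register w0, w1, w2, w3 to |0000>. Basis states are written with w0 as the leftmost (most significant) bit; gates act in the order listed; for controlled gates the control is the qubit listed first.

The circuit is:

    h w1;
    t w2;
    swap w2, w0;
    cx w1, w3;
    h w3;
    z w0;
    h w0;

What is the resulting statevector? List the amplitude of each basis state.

After the circuit, the state carries amplitude sqrt(2)/4 on |0000>, sqrt(2)/4 on |0001>, 0 on |0010>, 0 on |0011>, sqrt(2)/4 on |0100>, -sqrt(2)/4 on |0101>, 0 on |0110>, 0 on |0111>, sqrt(2)/4 on |1000>, sqrt(2)/4 on |1001>, 0 on |1010>, 0 on |1011>, sqrt(2)/4 on |1100>, -sqrt(2)/4 on |1101>, 0 on |1110>, 0 on |1111>.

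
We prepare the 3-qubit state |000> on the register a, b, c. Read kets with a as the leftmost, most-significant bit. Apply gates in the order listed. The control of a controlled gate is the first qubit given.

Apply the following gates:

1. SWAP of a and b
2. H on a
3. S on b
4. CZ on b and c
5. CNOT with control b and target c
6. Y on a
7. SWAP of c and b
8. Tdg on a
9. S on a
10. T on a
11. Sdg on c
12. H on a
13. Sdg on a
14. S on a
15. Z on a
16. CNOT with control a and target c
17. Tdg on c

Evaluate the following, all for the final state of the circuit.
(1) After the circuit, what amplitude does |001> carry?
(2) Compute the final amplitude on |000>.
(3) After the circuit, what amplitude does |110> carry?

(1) The final state's coefficient on |001> equals 0.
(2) The final state's coefficient on |000> equals -1/2 - I/2.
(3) The final state's coefficient on |110> equals 0.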